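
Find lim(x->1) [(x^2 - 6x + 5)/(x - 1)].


Direct substitution gives 0/0, so we factor the numerator.
Factor: (x^2 - 6x + 5) = (x - 1)(x - 5)
Cancel the common factor (x - 1):
(x^2 - 6x + 5)/(x - 1) = (x - 5)
Now substitute x = 1:
= (1) - (5) = -4

-4


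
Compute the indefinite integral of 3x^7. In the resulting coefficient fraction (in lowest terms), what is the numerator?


Apply the power rule for integration:
integral of ax^n dx = a/(n+1) * x^(n+1) + C
integral of 3x^7 dx
= 3/8 * x^8 + C
The coefficient in lowest terms is 3/8, and its numerator is 3

3


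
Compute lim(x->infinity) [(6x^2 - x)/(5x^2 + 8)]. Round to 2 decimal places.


For limits at infinity with equal-degree polynomials,
we compare leading coefficients.
Numerator leading term: 6x^2
Denominator leading term: 5x^2
Divide both by x^2:
lim = (6 - 1/x) / (5 + 8/x^2)
As x -> infinity, the 1/x and 1/x^2 terms vanish:
= 6/5 = 1.20

1.20


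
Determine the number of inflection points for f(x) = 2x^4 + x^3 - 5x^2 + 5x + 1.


Inflection points occur where f''(x) = 0 and concavity changes.
f(x) = 2x^4 + x^3 - 5x^2 + 5x + 1
f'(x) = 8x^3 + 3x^2 - 10x + 5
f''(x) = 24x^2 + 6x - 10
This is a quadratic in x. Use the discriminant to count real roots.
Discriminant = (6)^2 - 4 * 24 * (-10)
= 36 - (-960)
= 996
Since discriminant > 0, f''(x) = 0 has 2 distinct real solutions.
A quadratic with two distinct real roots changes sign at each root, so concavity changes at both.
Number of inflection points: 2

2


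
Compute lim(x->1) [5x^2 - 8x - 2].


Since polynomials are continuous, we use direct substitution.
lim(x->1) of 5x^2 - 8x - 2
= 5 * 1^2 - 8 * 1 - 2
= 5 - 8 - 2
= -5

-5


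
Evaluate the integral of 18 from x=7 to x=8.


The integral of a constant k over [a, b] equals k * (b - a).
integral from 7 to 8 of 18 dx
= 18 * (8 - 7)
= 18 * 1
= 18

18


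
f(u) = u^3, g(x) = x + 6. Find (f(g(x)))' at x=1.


Using the chain rule: (f(g(x)))' = f'(g(x)) * g'(x)
First, find g(1):
g(1) = 1 * 1 + 6 = 7
Next, f'(u) = 3u^2
And g'(x) = 1
So f'(g(1)) * g'(1)
= 3 * 7^2 * 1
= 3 * 49 * 1
= 147

147


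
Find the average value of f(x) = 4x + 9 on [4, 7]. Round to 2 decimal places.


Average value = 1/(b-a) * integral from a to b of f(x) dx
First compute the integral of 4x + 9:
F(x) = 2x^2 + 9x
F(7) = 2 * 49 + 9 * 7 = 161
F(4) = 2 * 16 + 9 * 4 = 68
Integral = 161 - 68 = 93
Average = 93 / (7 - 4) = 93 / 3
= 31 = 31.00

31.00


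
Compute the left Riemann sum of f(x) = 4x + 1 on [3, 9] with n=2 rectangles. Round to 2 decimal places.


Left Riemann sum uses left endpoints of each subinterval.
Interval: [3, 9], n = 2
dx = (9 - 3) / 2 = 3
Left endpoints: [3, 6]
f values: [13, 25]
Sum = dx * (sum of f values)
= 3 * 38
= 114 = 114.00

114.00


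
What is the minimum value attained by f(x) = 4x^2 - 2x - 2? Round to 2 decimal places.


For a quadratic f(x) = ax^2 + bx + c with a > 0, the minimum is at the vertex.
Vertex x-coordinate: x = -b/(2a)
x = -(-2) / (2 * 4)
x = 2/8 = 1/4
Substitute back to find the minimum value:
f(1/4) = 4 * (1/4)^2 - 2 * (1/4) - 2
= 1/4 - 1/2 - 2
= -9/4 = -2.25

-2.25


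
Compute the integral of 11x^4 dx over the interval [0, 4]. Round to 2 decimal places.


Find the antiderivative of 11x^4:
F(x) = 11/5 * x^5
Apply the Fundamental Theorem of Calculus:
F(4) - F(0)
= 11/5 * 4^5 - 11/5 * 0^5
= 11/5 * (1024 - 0)
= 11/5 * 1024
= 11264/5 = 2252.80

2252.80


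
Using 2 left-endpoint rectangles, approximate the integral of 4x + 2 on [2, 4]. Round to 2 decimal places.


Left Riemann sum uses left endpoints of each subinterval.
Interval: [2, 4], n = 2
dx = (4 - 2) / 2 = 1
Left endpoints: [2, 3]
f values: [10, 14]
Sum = dx * (sum of f values)
= 1 * 24
= 24 = 24.00

24.00


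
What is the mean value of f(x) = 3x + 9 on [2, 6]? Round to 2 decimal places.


Average value = 1/(b-a) * integral from a to b of f(x) dx
First compute the integral of 3x + 9:
F(x) = (3/2)x^2 + 9x
F(6) = 3/2 * 36 + 9 * 6 = 108
F(2) = 3/2 * 4 + 9 * 2 = 24
Integral = 108 - 24 = 84
Average = 84 / (6 - 2) = 84 / 4
= 21 = 21.00

21.00


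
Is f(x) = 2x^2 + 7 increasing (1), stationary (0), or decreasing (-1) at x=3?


Compute f'(x) to determine behavior:
f'(x) = 4x
f'(3) = 4 * 3 + 0
= 12 + 0
= 12
Since f'(3) > 0, the function is increasing (1)

1


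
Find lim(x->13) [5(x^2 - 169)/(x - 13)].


Direct substitution gives 0/0, so we factor the numerator.
Factor: 5(x^2 - 169) = 5 * (x - 13)(x + 13)
Cancel the common factor (x - 13):
5(x^2 - 169)/(x - 13) = 5 * (x + 13)
Now substitute x = 13:
= 5 * (13 + 13) = 130

130


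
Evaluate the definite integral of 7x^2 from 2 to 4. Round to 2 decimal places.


Find the antiderivative of 7x^2:
F(x) = 7/3 * x^3
Apply the Fundamental Theorem of Calculus:
F(4) - F(2)
= 7/3 * 4^3 - 7/3 * 2^3
= 7/3 * (64 - 8)
= 7/3 * 56
= 392/3 ≈ 130.67

130.67


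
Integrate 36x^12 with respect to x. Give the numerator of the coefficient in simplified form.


Apply the power rule for integration:
integral of ax^n dx = a/(n+1) * x^(n+1) + C
integral of 36x^12 dx
= 36/13 * x^13 + C
The coefficient in lowest terms is 36/13, and its numerator is 36

36


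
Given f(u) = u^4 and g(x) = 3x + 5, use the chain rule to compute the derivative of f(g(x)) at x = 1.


Using the chain rule: (f(g(x)))' = f'(g(x)) * g'(x)
First, find g(1):
g(1) = 3 * 1 + 5 = 8
Next, f'(u) = 4u^3
And g'(x) = 3
So f'(g(1)) * g'(1)
= 4 * 8^3 * 3
= 4 * 512 * 3
= 6144

6144


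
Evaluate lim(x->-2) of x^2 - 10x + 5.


Since polynomials are continuous, we use direct substitution.
lim(x->-2) of x^2 - 10x + 5
= 1 * (-2)^2 - 10 * (-2) + 5
= 4 + 20 + 5
= 29

29


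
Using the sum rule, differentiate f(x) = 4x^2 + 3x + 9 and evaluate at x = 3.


Differentiate term by term using power and sum rules:
f(x) = 4x^2 + 3x + 9
f'(x) = 8x + 3
Substitute x = 3:
f'(3) = 8 * 3 + 3
= 24 + 3
= 27

27


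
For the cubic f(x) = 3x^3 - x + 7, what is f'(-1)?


Differentiate f(x) = 3x^3 - x + 7 term by term:
f'(x) = 9x^2 - 1
Substitute x = -1:
f'(-1) = 9 * (-1)^2 + 0 * (-1) - 1
= 9 + 0 - 1
= 8

8


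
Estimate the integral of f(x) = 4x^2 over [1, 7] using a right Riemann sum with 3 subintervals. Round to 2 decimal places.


Right Riemann sum uses right endpoints of each subinterval.
Interval: [1, 7], n = 3
dx = (7 - 1) / 3 = 2
Right endpoints: [3, 5, 7]
f values: [36, 100, 196]
Sum = dx * (sum of f values)
= 2 * 332
= 664 = 664.00

664.00


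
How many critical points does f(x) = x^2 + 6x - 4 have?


Find where f'(x) = 0:
f'(x) = 2x + 6
Set f'(x) = 0:
2x + 6 = 0
x = -6 / 2 = -3
This is a linear equation in x, so there is exactly one solution.
Number of critical points: 1

1


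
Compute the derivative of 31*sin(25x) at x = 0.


Apply the chain rule to differentiate 31*sin(25x):
d/dx [31*sin(25x)]
= 31 * cos(25x) * d/dx(25x)
= 31 * 25 * cos(25x)
= 775 * cos(25x)
Evaluate at x = 0:
= 775 * cos(0)
= 775 * 1
= 775

775


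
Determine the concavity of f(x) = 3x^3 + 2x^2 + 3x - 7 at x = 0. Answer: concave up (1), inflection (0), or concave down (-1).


Concavity is determined by the sign of f''(x).
f(x) = 3x^3 + 2x^2 + 3x - 7
f'(x) = 9x^2 + 4x + 3
f''(x) = 18x + 4
f''(0) = 18 * 0 + 4
= 0 + 4
= 4
Since f''(0) > 0, the function is concave up (1)

1


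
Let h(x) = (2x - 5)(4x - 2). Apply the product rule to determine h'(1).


Let u(x) = 2x - 5 and v(x) = 4x - 2
u'(x) = 2
v'(x) = 4
Product rule: h'(x) = u'(x)*v(x) + u(x)*v'(x)
= 2 * (4x - 2) + (2x - 5) * 4
At x = 1:
u(1) = 2 * 1 - 5 = -3
v(1) = 4 * 1 - 2 = 2
h'(1) = 2 * 2 + (-3) * 4
= 4 - 12
= -8

-8


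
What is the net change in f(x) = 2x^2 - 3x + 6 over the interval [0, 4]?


Net change = f(b) - f(a)
f(x) = 2x^2 - 3x + 6
Compute f(4):
f(4) = 2 * 4^2 - 3 * 4 + 6
= 32 - 12 + 6
= 26
Compute f(0):
f(0) = 2 * 0^2 - 3 * 0 + 6
= 0 + 0 + 6
= 6
Net change = 26 - 6 = 20

20


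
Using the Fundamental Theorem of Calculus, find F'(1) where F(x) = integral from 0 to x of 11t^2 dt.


By the Fundamental Theorem of Calculus (Part 1):
If F(x) = integral from 0 to x of f(t) dt, then F'(x) = f(x)
Here f(t) = 11t^2
So F'(x) = 11x^2
Evaluate at x = 1:
F'(1) = 11 * 1^2
= 11 * 1
= 11

11


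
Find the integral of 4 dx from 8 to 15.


The integral of a constant k over [a, b] equals k * (b - a).
integral from 8 to 15 of 4 dx
= 4 * (15 - 8)
= 4 * 7
= 28

28


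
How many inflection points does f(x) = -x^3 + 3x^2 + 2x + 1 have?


Inflection points occur where f''(x) = 0 and concavity changes.
f(x) = -x^3 + 3x^2 + 2x + 1
f'(x) = -3x^2 + 6x + 2
f''(x) = -6x + 6
Set f''(x) = 0:
-6x + 6 = 0
x = -6 / (-6) = 1
Since f''(x) is linear (degree 1), it changes sign at this point.
Therefore there is exactly 1 inflection point.

1


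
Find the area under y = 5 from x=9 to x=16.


The area under a constant function y = 5 is a rectangle.
Width = 16 - 9 = 7
Height = 5
Area = width * height
= 7 * 5
= 35

35


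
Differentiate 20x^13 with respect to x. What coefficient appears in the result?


We apply the power rule: d/dx [ax^n] = a*n * x^(n-1)
d/dx [20x^13]
= 20 * 13 * x^(13-1)
= 260x^12
The coefficient is 260

260


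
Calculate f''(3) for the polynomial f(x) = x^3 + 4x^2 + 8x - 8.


First derivative:
f'(x) = 3x^2 + 8x + 8
Second derivative:
f''(x) = 6x + 8
Substitute x = 3:
f''(3) = 6 * 3 + 8
= 18 + 8
= 26

26


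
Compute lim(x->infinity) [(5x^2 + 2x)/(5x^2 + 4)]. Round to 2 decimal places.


For limits at infinity with equal-degree polynomials,
we compare leading coefficients.
Numerator leading term: 5x^2
Denominator leading term: 5x^2
Divide both by x^2:
lim = (5 + 2/x) / (5 + 4/x^2)
As x -> infinity, the 1/x and 1/x^2 terms vanish:
= 5/5 = 1 = 1.00

1.00


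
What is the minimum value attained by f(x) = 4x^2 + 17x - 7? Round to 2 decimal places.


For a quadratic f(x) = ax^2 + bx + c with a > 0, the minimum is at the vertex.
Vertex x-coordinate: x = -b/(2a)
x = -(17) / (2 * 4)
x = -17/8
Substitute back to find the minimum value:
f(-17/8) = 4 * (-17/8)^2 + 17 * (-17/8) - 7
= 289/16 - 289/8 - 7
= -401/16 ≈ -25.06

-25.06


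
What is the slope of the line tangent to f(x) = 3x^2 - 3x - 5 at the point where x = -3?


The slope of the tangent line equals f'(x) at the point.
f(x) = 3x^2 - 3x - 5
f'(x) = 6x - 3
At x = -3:
f'(-3) = 6 * (-3) - 3
= -18 - 3
= -21

-21


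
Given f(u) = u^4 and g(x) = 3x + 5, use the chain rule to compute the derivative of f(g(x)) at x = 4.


Using the chain rule: (f(g(x)))' = f'(g(x)) * g'(x)
First, find g(4):
g(4) = 3 * 4 + 5 = 17
Next, f'(u) = 4u^3
And g'(x) = 3
So f'(g(4)) * g'(4)
= 4 * 17^3 * 3
= 4 * 4913 * 3
= 58956

58956


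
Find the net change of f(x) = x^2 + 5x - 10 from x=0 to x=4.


Net change = f(b) - f(a)
f(x) = x^2 + 5x - 10
Compute f(4):
f(4) = 1 * 4^2 + 5 * 4 - 10
= 16 + 20 - 10
= 26
Compute f(0):
f(0) = 1 * 0^2 + 5 * 0 - 10
= 0 + 0 - 10
= -10
Net change = 26 - (-10) = 36

36


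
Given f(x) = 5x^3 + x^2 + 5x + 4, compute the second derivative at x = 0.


First derivative:
f'(x) = 15x^2 + 2x + 5
Second derivative:
f''(x) = 30x + 2
Substitute x = 0:
f''(0) = 30 * 0 + 2
= 0 + 2
= 2

2


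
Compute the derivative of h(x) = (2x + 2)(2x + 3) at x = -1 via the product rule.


Let u(x) = 2x + 2 and v(x) = 2x + 3
u'(x) = 2
v'(x) = 2
Product rule: h'(x) = u'(x)*v(x) + u(x)*v'(x)
= 2 * (2x + 3) + (2x + 2) * 2
At x = -1:
u(-1) = 2 * (-1) + 2 = 0
v(-1) = 2 * (-1) + 3 = 1
h'(-1) = 2 * 1 + 0 * 2
= 2 + 0
= 2

2


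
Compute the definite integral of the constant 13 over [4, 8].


The integral of a constant k over [a, b] equals k * (b - a).
integral from 4 to 8 of 13 dx
= 13 * (8 - 4)
= 13 * 4
= 52

52


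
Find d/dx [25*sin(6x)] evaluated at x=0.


Apply the chain rule to differentiate 25*sin(6x):
d/dx [25*sin(6x)]
= 25 * cos(6x) * d/dx(6x)
= 25 * 6 * cos(6x)
= 150 * cos(6x)
Evaluate at x = 0:
= 150 * cos(0)
= 150 * 1
= 150

150


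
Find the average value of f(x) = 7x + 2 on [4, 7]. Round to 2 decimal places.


Average value = 1/(b-a) * integral from a to b of f(x) dx
First compute the integral of 7x + 2:
F(x) = (7/2)x^2 + 2x
F(7) = 7/2 * 49 + 2 * 7 = 371/2
F(4) = 7/2 * 16 + 2 * 4 = 64
Integral = 371/2 - 64 = 243/2
Average = (243/2) / (7 - 4) = (243/2) / 3
= 81/2 = 40.50

40.50


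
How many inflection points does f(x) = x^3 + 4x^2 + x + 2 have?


Inflection points occur where f''(x) = 0 and concavity changes.
f(x) = x^3 + 4x^2 + x + 2
f'(x) = 3x^2 + 8x + 1
f''(x) = 6x + 8
Set f''(x) = 0:
6x + 8 = 0
x = -8 / 6 = -4/3
Since f''(x) is linear (degree 1), it changes sign at this point.
Therefore there is exactly 1 inflection point.

1


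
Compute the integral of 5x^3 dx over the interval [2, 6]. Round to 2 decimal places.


Find the antiderivative of 5x^3:
F(x) = 5/4 * x^4
Apply the Fundamental Theorem of Calculus:
F(6) - F(2)
= 5/4 * 6^4 - 5/4 * 2^4
= 5/4 * (1296 - 16)
= 5/4 * 1280
= 1600 = 1600.00

1600.00


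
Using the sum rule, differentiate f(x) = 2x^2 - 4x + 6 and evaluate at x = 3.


Differentiate term by term using power and sum rules:
f(x) = 2x^2 - 4x + 6
f'(x) = 4x - 4
Substitute x = 3:
f'(3) = 4 * 3 - 4
= 12 - 4
= 8

8


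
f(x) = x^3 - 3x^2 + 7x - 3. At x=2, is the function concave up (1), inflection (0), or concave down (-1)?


Concavity is determined by the sign of f''(x).
f(x) = x^3 - 3x^2 + 7x - 3
f'(x) = 3x^2 - 6x + 7
f''(x) = 6x - 6
f''(2) = 6 * 2 - 6
= 12 - 6
= 6
Since f''(2) > 0, the function is concave up (1)

1


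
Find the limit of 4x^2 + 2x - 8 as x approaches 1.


Since polynomials are continuous, we use direct substitution.
lim(x->1) of 4x^2 + 2x - 8
= 4 * 1^2 + 2 * 1 - 8
= 4 + 2 - 8
= -2

-2


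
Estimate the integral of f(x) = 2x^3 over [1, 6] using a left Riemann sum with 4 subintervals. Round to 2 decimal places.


Left Riemann sum uses left endpoints of each subinterval.
Interval: [1, 6], n = 4
dx = (6 - 1) / 4 = 5/4
Left endpoints: [1, 9/4, 7/2, 19/4]
f values: [2, 729/32, 343/4, 6859/32]
Sum = dx * (sum of f values)
= 5/4 * 2599/8
= 12995/32 ≈ 406.09

406.09


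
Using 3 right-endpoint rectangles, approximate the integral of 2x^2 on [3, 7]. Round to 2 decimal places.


Right Riemann sum uses right endpoints of each subinterval.
Interval: [3, 7], n = 3
dx = (7 - 3) / 3 = 4/3
Right endpoints: [13/3, 17/3, 7]
f values: [338/9, 578/9, 98]
Sum = dx * (sum of f values)
= 4/3 * 1798/9
= 7192/27 ≈ 266.37

266.37


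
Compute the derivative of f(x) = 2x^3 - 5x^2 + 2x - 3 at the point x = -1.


Differentiate f(x) = 2x^3 - 5x^2 + 2x - 3 term by term:
f'(x) = 6x^2 - 10x + 2
Substitute x = -1:
f'(-1) = 6 * (-1)^2 - 10 * (-1) + 2
= 6 + 10 + 2
= 18

18


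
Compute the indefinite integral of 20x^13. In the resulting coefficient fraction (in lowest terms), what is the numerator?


Apply the power rule for integration:
integral of ax^n dx = a/(n+1) * x^(n+1) + C
integral of 20x^13 dx
= 20/14 * x^14 + C
= 10/7 * x^14 + C
The coefficient in lowest terms is 10/7, and its numerator is 10

10


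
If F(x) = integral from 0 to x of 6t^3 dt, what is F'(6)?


By the Fundamental Theorem of Calculus (Part 1):
If F(x) = integral from 0 to x of f(t) dt, then F'(x) = f(x)
Here f(t) = 6t^3
So F'(x) = 6x^3
Evaluate at x = 6:
F'(6) = 6 * 6^3
= 6 * 216
= 1296

1296


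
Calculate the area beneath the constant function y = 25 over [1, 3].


The area under a constant function y = 25 is a rectangle.
Width = 3 - 1 = 2
Height = 25
Area = width * height
= 2 * 25
= 50

50


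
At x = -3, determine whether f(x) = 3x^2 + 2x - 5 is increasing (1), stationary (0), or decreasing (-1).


Compute f'(x) to determine behavior:
f'(x) = 6x + 2
f'(-3) = 6 * (-3) + 2
= -18 + 2
= -16
Since f'(-3) < 0, the function is decreasing (-1)

-1


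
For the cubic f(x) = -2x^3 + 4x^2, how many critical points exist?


Find where f'(x) = 0:
f(x) = -2x^3 + 4x^2
f'(x) = -6x^2 + 8x
This is a quadratic in x. Use the discriminant to count real roots.
Discriminant = (8)^2 - 4 * (-6) * 0
= 64 - 0
= 64
Since discriminant > 0, f'(x) = 0 has 2 real solutions.
Number of critical points: 2

2


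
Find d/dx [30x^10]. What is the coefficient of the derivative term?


We apply the power rule: d/dx [ax^n] = a*n * x^(n-1)
d/dx [30x^10]
= 30 * 10 * x^(10-1)
= 300x^9
The coefficient is 300

300


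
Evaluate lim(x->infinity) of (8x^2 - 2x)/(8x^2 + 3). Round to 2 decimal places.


For limits at infinity with equal-degree polynomials,
we compare leading coefficients.
Numerator leading term: 8x^2
Denominator leading term: 8x^2
Divide both by x^2:
lim = (8 - 2/x) / (8 + 3/x^2)
As x -> infinity, the 1/x and 1/x^2 terms vanish:
= 8/8 = 1 = 1.00

1.00


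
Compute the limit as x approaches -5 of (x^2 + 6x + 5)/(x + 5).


Direct substitution gives 0/0, so we factor the numerator.
Factor: (x^2 + 6x + 5) = (x + 5)(x + 1)
Cancel the common factor (x + 5):
(x^2 + 6x + 5)/(x + 5) = (x + 1)
Now substitute x = -5:
= (-5) - (-1) = -4

-4


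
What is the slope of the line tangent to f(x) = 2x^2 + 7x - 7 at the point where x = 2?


The slope of the tangent line equals f'(x) at the point.
f(x) = 2x^2 + 7x - 7
f'(x) = 4x + 7
At x = 2:
f'(2) = 4 * 2 + 7
= 8 + 7
= 15

15


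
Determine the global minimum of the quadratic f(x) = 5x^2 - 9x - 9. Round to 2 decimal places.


For a quadratic f(x) = ax^2 + bx + c with a > 0, the minimum is at the vertex.
Vertex x-coordinate: x = -b/(2a)
x = -(-9) / (2 * 5)
x = 9/10
Substitute back to find the minimum value:
f(9/10) = 5 * (9/10)^2 - 9 * (9/10) - 9
= 81/20 - 81/10 - 9
= -261/20 = -13.05

-13.05


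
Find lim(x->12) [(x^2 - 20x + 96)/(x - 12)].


Direct substitution gives 0/0, so we factor the numerator.
Factor: (x^2 - 20x + 96) = (x - 12)(x - 8)
Cancel the common factor (x - 12):
(x^2 - 20x + 96)/(x - 12) = (x - 8)
Now substitute x = 12:
= (12) - (8) = 4

4


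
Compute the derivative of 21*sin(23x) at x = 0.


Apply the chain rule to differentiate 21*sin(23x):
d/dx [21*sin(23x)]
= 21 * cos(23x) * d/dx(23x)
= 21 * 23 * cos(23x)
= 483 * cos(23x)
Evaluate at x = 0:
= 483 * cos(0)
= 483 * 1
= 483

483


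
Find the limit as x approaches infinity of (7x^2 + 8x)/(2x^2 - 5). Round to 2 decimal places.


For limits at infinity with equal-degree polynomials,
we compare leading coefficients.
Numerator leading term: 7x^2
Denominator leading term: 2x^2
Divide both by x^2:
lim = (7 + 8/x) / (2 - 5/x^2)
As x -> infinity, the 1/x and 1/x^2 terms vanish:
= 7/2 = 3.50

3.50


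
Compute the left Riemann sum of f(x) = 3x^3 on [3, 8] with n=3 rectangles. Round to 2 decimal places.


Left Riemann sum uses left endpoints of each subinterval.
Interval: [3, 8], n = 3
dx = (8 - 3) / 3 = 5/3
Left endpoints: [3, 14/3, 19/3]
f values: [81, 2744/9, 6859/9]
Sum = dx * (sum of f values)
= 5/3 * 1148
= 5740/3 ≈ 1913.33

1913.33


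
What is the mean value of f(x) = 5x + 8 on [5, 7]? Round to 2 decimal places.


Average value = 1/(b-a) * integral from a to b of f(x) dx
First compute the integral of 5x + 8:
F(x) = (5/2)x^2 + 8x
F(7) = 5/2 * 49 + 8 * 7 = 357/2
F(5) = 5/2 * 25 + 8 * 5 = 205/2
Integral = 357/2 - 205/2 = 76
Average = 76 / (7 - 5) = 76 / 2
= 38 = 38.00

38.00


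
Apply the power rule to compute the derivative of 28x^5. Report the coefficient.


We apply the power rule: d/dx [ax^n] = a*n * x^(n-1)
d/dx [28x^5]
= 28 * 5 * x^(5-1)
= 140x^4
The coefficient is 140

140


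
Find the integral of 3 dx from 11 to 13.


The integral of a constant k over [a, b] equals k * (b - a).
integral from 11 to 13 of 3 dx
= 3 * (13 - 11)
= 3 * 2
= 6

6


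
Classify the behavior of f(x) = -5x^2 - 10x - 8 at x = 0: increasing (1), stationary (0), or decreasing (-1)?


Compute f'(x) to determine behavior:
f'(x) = -10x - 10
f'(0) = -10 * 0 - 10
= 0 - 10
= -10
Since f'(0) < 0, the function is decreasing (-1)

-1


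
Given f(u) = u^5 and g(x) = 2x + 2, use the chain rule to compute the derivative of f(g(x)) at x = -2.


Using the chain rule: (f(g(x)))' = f'(g(x)) * g'(x)
First, find g(-2):
g(-2) = 2 * (-2) + 2 = -2
Next, f'(u) = 5u^4
And g'(x) = 2
So f'(g(-2)) * g'(-2)
= 5 * (-2)^4 * 2
= 5 * 16 * 2
= 160

160


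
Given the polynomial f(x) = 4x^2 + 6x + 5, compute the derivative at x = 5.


Differentiate term by term using power and sum rules:
f(x) = 4x^2 + 6x + 5
f'(x) = 8x + 6
Substitute x = 5:
f'(5) = 8 * 5 + 6
= 40 + 6
= 46

46


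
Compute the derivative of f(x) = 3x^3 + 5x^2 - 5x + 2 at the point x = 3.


Differentiate f(x) = 3x^3 + 5x^2 - 5x + 2 term by term:
f'(x) = 9x^2 + 10x - 5
Substitute x = 3:
f'(3) = 9 * 3^2 + 10 * 3 - 5
= 81 + 30 - 5
= 106

106


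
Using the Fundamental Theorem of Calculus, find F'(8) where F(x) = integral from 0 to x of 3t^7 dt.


By the Fundamental Theorem of Calculus (Part 1):
If F(x) = integral from 0 to x of f(t) dt, then F'(x) = f(x)
Here f(t) = 3t^7
So F'(x) = 3x^7
Evaluate at x = 8:
F'(8) = 3 * 8^7
= 3 * 2097152
= 6291456

6291456


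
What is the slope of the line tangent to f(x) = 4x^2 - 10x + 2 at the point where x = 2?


The slope of the tangent line equals f'(x) at the point.
f(x) = 4x^2 - 10x + 2
f'(x) = 8x - 10
At x = 2:
f'(2) = 8 * 2 - 10
= 16 - 10
= 6

6


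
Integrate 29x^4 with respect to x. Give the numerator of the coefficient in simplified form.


Apply the power rule for integration:
integral of ax^n dx = a/(n+1) * x^(n+1) + C
integral of 29x^4 dx
= 29/5 * x^5 + C
The coefficient in lowest terms is 29/5, and its numerator is 29

29


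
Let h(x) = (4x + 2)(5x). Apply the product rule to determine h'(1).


Let u(x) = 4x + 2 and v(x) = 5x
u'(x) = 4
v'(x) = 5
Product rule: h'(x) = u'(x)*v(x) + u(x)*v'(x)
= 4 * (5x) + (4x + 2) * 5
At x = 1:
u(1) = 4 * 1 + 2 = 6
v(1) = 5 * 1 + 0 = 5
h'(1) = 4 * 5 + 6 * 5
= 20 + 30
= 50

50


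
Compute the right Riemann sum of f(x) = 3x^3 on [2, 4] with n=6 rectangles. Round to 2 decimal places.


Right Riemann sum uses right endpoints of each subinterval.
Interval: [2, 4], n = 6
dx = (4 - 2) / 6 = 1/3
Right endpoints: [7/3, 8/3, 3, 10/3, 11/3, 4]
f values: [343/9, 512/9, 81, 1000/9, 1331/9, 192]
Sum = dx * (sum of f values)
= 1/3 * 627
= 209 = 209.00

209.00


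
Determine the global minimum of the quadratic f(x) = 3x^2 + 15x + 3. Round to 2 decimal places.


For a quadratic f(x) = ax^2 + bx + c with a > 0, the minimum is at the vertex.
Vertex x-coordinate: x = -b/(2a)
x = -(15) / (2 * 3)
x = -15/6 = -5/2
Substitute back to find the minimum value:
f(-5/2) = 3 * (-5/2)^2 + 15 * (-5/2) + 3
= 75/4 - 75/2 + 3
= -63/4 = -15.75

-15.75


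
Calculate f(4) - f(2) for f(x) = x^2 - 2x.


Net change = f(b) - f(a)
f(x) = x^2 - 2x
Compute f(4):
f(4) = 1 * 4^2 - 2 * 4 + 0
= 16 - 8 + 0
= 8
Compute f(2):
f(2) = 1 * 2^2 - 2 * 2 + 0
= 4 - 4 + 0
= 0
Net change = 8 - 0 = 8

8


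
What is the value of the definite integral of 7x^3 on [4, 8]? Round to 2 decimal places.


Find the antiderivative of 7x^3:
F(x) = 7/4 * x^4
Apply the Fundamental Theorem of Calculus:
F(8) - F(4)
= 7/4 * 8^4 - 7/4 * 4^4
= 7/4 * (4096 - 256)
= 7/4 * 3840
= 6720 = 6720.00

6720.00


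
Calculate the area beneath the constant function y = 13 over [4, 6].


The area under a constant function y = 13 is a rectangle.
Width = 6 - 4 = 2
Height = 13
Area = width * height
= 2 * 13
= 26

26


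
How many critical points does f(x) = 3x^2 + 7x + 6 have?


Find where f'(x) = 0:
f'(x) = 6x + 7
Set f'(x) = 0:
6x + 7 = 0
x = -7 / 6 = -7/6
This is a linear equation in x, so there is exactly one solution.
Number of critical points: 1

1


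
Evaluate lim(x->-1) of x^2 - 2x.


Since polynomials are continuous, we use direct substitution.
lim(x->-1) of x^2 - 2x
= 1 * (-1)^2 - 2 * (-1) + 0
= 1 + 2 + 0
= 3

3


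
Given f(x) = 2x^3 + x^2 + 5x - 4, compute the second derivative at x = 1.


First derivative:
f'(x) = 6x^2 + 2x + 5
Second derivative:
f''(x) = 12x + 2
Substitute x = 1:
f''(1) = 12 * 1 + 2
= 12 + 2
= 14

14


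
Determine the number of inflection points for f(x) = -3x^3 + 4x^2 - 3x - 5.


Inflection points occur where f''(x) = 0 and concavity changes.
f(x) = -3x^3 + 4x^2 - 3x - 5
f'(x) = -9x^2 + 8x - 3
f''(x) = -18x + 8
Set f''(x) = 0:
-18x + 8 = 0
x = -8 / (-18) = 4/9
Since f''(x) is linear (degree 1), it changes sign at this point.
Therefore there is exactly 1 inflection point.

1


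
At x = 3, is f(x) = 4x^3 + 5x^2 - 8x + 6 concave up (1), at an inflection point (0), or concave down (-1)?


Concavity is determined by the sign of f''(x).
f(x) = 4x^3 + 5x^2 - 8x + 6
f'(x) = 12x^2 + 10x - 8
f''(x) = 24x + 10
f''(3) = 24 * 3 + 10
= 72 + 10
= 82
Since f''(3) > 0, the function is concave up (1)

1


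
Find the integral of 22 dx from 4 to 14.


The integral of a constant k over [a, b] equals k * (b - a).
integral from 4 to 14 of 22 dx
= 22 * (14 - 4)
= 22 * 10
= 220

220


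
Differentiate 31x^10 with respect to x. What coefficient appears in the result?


We apply the power rule: d/dx [ax^n] = a*n * x^(n-1)
d/dx [31x^10]
= 31 * 10 * x^(10-1)
= 310x^9
The coefficient is 310

310


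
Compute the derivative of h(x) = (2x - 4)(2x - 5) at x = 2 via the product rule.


Let u(x) = 2x - 4 and v(x) = 2x - 5
u'(x) = 2
v'(x) = 2
Product rule: h'(x) = u'(x)*v(x) + u(x)*v'(x)
= 2 * (2x - 5) + (2x - 4) * 2
At x = 2:
u(2) = 2 * 2 - 4 = 0
v(2) = 2 * 2 - 5 = -1
h'(2) = 2 * (-1) + 0 * 2
= -2 + 0
= -2

-2


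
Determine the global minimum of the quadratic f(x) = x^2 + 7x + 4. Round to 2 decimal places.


For a quadratic f(x) = ax^2 + bx + c with a > 0, the minimum is at the vertex.
Vertex x-coordinate: x = -b/(2a)
x = -(7) / (2 * 1)
x = -7/2
Substitute back to find the minimum value:
f(-7/2) = 1 * (-7/2)^2 + 7 * (-7/2) + 4
= 49/4 - 49/2 + 4
= -33/4 = -8.25

-8.25


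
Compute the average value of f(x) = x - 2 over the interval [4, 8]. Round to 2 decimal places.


Average value = 1/(b-a) * integral from a to b of f(x) dx
First compute the integral of x - 2:
F(x) = (1/2)x^2 - 2x
F(8) = 1/2 * 64 - 2 * 8 = 16
F(4) = 1/2 * 16 - 2 * 4 = 0
Integral = 16 - 0 = 16
Average = 16 / (8 - 4) = 16 / 4
= 4 = 4.00

4.00


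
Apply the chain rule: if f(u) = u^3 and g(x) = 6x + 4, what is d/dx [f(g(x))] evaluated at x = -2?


Using the chain rule: (f(g(x)))' = f'(g(x)) * g'(x)
First, find g(-2):
g(-2) = 6 * (-2) + 4 = -8
Next, f'(u) = 3u^2
And g'(x) = 6
So f'(g(-2)) * g'(-2)
= 3 * (-8)^2 * 6
= 3 * 64 * 6
= 1152

1152


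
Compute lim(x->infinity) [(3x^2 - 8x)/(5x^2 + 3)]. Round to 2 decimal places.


For limits at infinity with equal-degree polynomials,
we compare leading coefficients.
Numerator leading term: 3x^2
Denominator leading term: 5x^2
Divide both by x^2:
lim = (3 - 8/x) / (5 + 3/x^2)
As x -> infinity, the 1/x and 1/x^2 terms vanish:
= 3/5 = 0.60

0.60


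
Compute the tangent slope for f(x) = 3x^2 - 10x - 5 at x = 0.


The slope of the tangent line equals f'(x) at the point.
f(x) = 3x^2 - 10x - 5
f'(x) = 6x - 10
At x = 0:
f'(0) = 6 * 0 - 10
= 0 - 10
= -10

-10


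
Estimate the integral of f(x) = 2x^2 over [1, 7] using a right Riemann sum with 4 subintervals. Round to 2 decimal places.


Right Riemann sum uses right endpoints of each subinterval.
Interval: [1, 7], n = 4
dx = (7 - 1) / 4 = 3/2
Right endpoints: [5/2, 4, 11/2, 7]
f values: [25/2, 32, 121/2, 98]
Sum = dx * (sum of f values)
= 3/2 * 203
= 609/2 = 304.50

304.50


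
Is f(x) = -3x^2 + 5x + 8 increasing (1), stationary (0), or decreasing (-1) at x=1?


Compute f'(x) to determine behavior:
f'(x) = -6x + 5
f'(1) = -6 * 1 + 5
= -6 + 5
= -1
Since f'(1) < 0, the function is decreasing (-1)

-1


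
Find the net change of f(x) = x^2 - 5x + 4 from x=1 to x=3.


Net change = f(b) - f(a)
f(x) = x^2 - 5x + 4
Compute f(3):
f(3) = 1 * 3^2 - 5 * 3 + 4
= 9 - 15 + 4
= -2
Compute f(1):
f(1) = 1 * 1^2 - 5 * 1 + 4
= 1 - 5 + 4
= 0
Net change = -2 - 0 = -2

-2


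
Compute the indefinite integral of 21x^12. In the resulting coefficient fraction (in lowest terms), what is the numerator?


Apply the power rule for integration:
integral of ax^n dx = a/(n+1) * x^(n+1) + C
integral of 21x^12 dx
= 21/13 * x^13 + C
The coefficient in lowest terms is 21/13, and its numerator is 21

21


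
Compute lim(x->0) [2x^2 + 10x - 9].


Since polynomials are continuous, we use direct substitution.
lim(x->0) of 2x^2 + 10x - 9
= 2 * 0^2 + 10 * 0 - 9
= 0 + 0 - 9
= -9

-9


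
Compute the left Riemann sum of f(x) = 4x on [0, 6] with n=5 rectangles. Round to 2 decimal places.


Left Riemann sum uses left endpoints of each subinterval.
Interval: [0, 6], n = 5
dx = (6 - 0) / 5 = 6/5
Left endpoints: [0, 6/5, 12/5, 18/5, 24/5]
f values: [0, 24/5, 48/5, 72/5, 96/5]
Sum = dx * (sum of f values)
= 6/5 * 48
= 288/5 = 57.60

57.60


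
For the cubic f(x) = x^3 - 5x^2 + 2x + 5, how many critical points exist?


Find where f'(x) = 0:
f(x) = x^3 - 5x^2 + 2x + 5
f'(x) = 3x^2 - 10x + 2
This is a quadratic in x. Use the discriminant to count real roots.
Discriminant = (-10)^2 - 4 * 3 * 2
= 100 - 24
= 76
Since discriminant > 0, f'(x) = 0 has 2 real solutions.
Number of critical points: 2

2


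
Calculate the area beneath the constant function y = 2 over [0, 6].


The area under a constant function y = 2 is a rectangle.
Width = 6 - 0 = 6
Height = 2
Area = width * height
= 6 * 2
= 12

12


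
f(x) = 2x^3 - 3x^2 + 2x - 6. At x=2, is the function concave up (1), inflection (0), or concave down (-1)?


Concavity is determined by the sign of f''(x).
f(x) = 2x^3 - 3x^2 + 2x - 6
f'(x) = 6x^2 - 6x + 2
f''(x) = 12x - 6
f''(2) = 12 * 2 - 6
= 24 - 6
= 18
Since f''(2) > 0, the function is concave up (1)

1


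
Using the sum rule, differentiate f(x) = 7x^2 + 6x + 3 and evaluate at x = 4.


Differentiate term by term using power and sum rules:
f(x) = 7x^2 + 6x + 3
f'(x) = 14x + 6
Substitute x = 4:
f'(4) = 14 * 4 + 6
= 56 + 6
= 62

62


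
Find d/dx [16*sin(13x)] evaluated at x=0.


Apply the chain rule to differentiate 16*sin(13x):
d/dx [16*sin(13x)]
= 16 * cos(13x) * d/dx(13x)
= 16 * 13 * cos(13x)
= 208 * cos(13x)
Evaluate at x = 0:
= 208 * cos(0)
= 208 * 1
= 208

208


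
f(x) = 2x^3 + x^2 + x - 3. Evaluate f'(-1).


Differentiate f(x) = 2x^3 + x^2 + x - 3 term by term:
f'(x) = 6x^2 + 2x + 1
Substitute x = -1:
f'(-1) = 6 * (-1)^2 + 2 * (-1) + 1
= 6 - 2 + 1
= 5

5


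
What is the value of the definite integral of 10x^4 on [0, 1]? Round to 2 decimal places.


Find the antiderivative of 10x^4:
F(x) = 10/5 * x^5
Apply the Fundamental Theorem of Calculus:
F(1) - F(0)
= 10/5 * 1^5 - 10/5 * 0^5
= 10/5 * (1 - 0)
= 10/5 * 1
= 2 = 2.00

2.00


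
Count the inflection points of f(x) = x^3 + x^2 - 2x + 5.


Inflection points occur where f''(x) = 0 and concavity changes.
f(x) = x^3 + x^2 - 2x + 5
f'(x) = 3x^2 + 2x - 2
f''(x) = 6x + 2
Set f''(x) = 0:
6x + 2 = 0
x = -2 / 6 = -1/3
Since f''(x) is linear (degree 1), it changes sign at this point.
Therefore there is exactly 1 inflection point.

1


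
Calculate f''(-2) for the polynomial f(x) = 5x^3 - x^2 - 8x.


First derivative:
f'(x) = 15x^2 - 2x - 8
Second derivative:
f''(x) = 30x - 2
Substitute x = -2:
f''(-2) = 30 * (-2) - 2
= -60 - 2
= -62

-62


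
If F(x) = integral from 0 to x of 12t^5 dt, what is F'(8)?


By the Fundamental Theorem of Calculus (Part 1):
If F(x) = integral from 0 to x of f(t) dt, then F'(x) = f(x)
Here f(t) = 12t^5
So F'(x) = 12x^5
Evaluate at x = 8:
F'(8) = 12 * 8^5
= 12 * 32768
= 393216

393216


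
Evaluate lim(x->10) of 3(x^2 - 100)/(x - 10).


Direct substitution gives 0/0, so we factor the numerator.
Factor: 3(x^2 - 100) = 3 * (x - 10)(x + 10)
Cancel the common factor (x - 10):
3(x^2 - 100)/(x - 10) = 3 * (x + 10)
Now substitute x = 10:
= 3 * (10 + 10) = 60

60


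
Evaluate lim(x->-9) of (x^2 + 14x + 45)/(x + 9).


Direct substitution gives 0/0, so we factor the numerator.
Factor: (x^2 + 14x + 45) = (x + 9)(x + 5)
Cancel the common factor (x + 9):
(x^2 + 14x + 45)/(x + 9) = (x + 5)
Now substitute x = -9:
= (-9) - (-5) = -4

-4


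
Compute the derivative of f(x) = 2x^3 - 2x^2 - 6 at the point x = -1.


Differentiate f(x) = 2x^3 - 2x^2 - 6 term by term:
f'(x) = 6x^2 - 4x
Substitute x = -1:
f'(-1) = 6 * (-1)^2 - 4 * (-1) + 0
= 6 + 4 + 0
= 10

10


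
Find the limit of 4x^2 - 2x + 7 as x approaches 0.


Since polynomials are continuous, we use direct substitution.
lim(x->0) of 4x^2 - 2x + 7
= 4 * 0^2 - 2 * 0 + 7
= 0 + 0 + 7
= 7

7


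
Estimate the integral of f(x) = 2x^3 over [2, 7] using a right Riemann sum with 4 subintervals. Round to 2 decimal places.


Right Riemann sum uses right endpoints of each subinterval.
Interval: [2, 7], n = 4
dx = (7 - 2) / 4 = 5/4
Right endpoints: [13/4, 9/2, 23/4, 7]
f values: [2197/32, 729/4, 12167/32, 686]
Sum = dx * (sum of f values)
= 5/4 * 10537/8
= 52685/32 ≈ 1646.41

1646.41


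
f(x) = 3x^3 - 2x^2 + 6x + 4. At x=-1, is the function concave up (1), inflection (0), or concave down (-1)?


Concavity is determined by the sign of f''(x).
f(x) = 3x^3 - 2x^2 + 6x + 4
f'(x) = 9x^2 - 4x + 6
f''(x) = 18x - 4
f''(-1) = 18 * (-1) - 4
= -18 - 4
= -22
Since f''(-1) < 0, the function is concave down (-1)

-1


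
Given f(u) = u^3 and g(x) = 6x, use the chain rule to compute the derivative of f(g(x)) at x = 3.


Using the chain rule: (f(g(x)))' = f'(g(x)) * g'(x)
First, find g(3):
g(3) = 6 * 3 + 0 = 18
Next, f'(u) = 3u^2
And g'(x) = 6
So f'(g(3)) * g'(3)
= 3 * 18^2 * 6
= 3 * 324 * 6
= 5832

5832


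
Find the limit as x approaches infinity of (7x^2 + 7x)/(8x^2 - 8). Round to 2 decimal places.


For limits at infinity with equal-degree polynomials,
we compare leading coefficients.
Numerator leading term: 7x^2
Denominator leading term: 8x^2
Divide both by x^2:
lim = (7 + 7/x) / (8 - 8/x^2)
As x -> infinity, the 1/x and 1/x^2 terms vanish:
= 7/8 ≈ 0.88

0.88


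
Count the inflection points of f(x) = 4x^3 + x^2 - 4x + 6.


Inflection points occur where f''(x) = 0 and concavity changes.
f(x) = 4x^3 + x^2 - 4x + 6
f'(x) = 12x^2 + 2x - 4
f''(x) = 24x + 2
Set f''(x) = 0:
24x + 2 = 0
x = -2 / 24 = -1/12
Since f''(x) is linear (degree 1), it changes sign at this point.
Therefore there is exactly 1 inflection point.

1


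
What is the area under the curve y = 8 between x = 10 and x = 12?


The area under a constant function y = 8 is a rectangle.
Width = 12 - 10 = 2
Height = 8
Area = width * height
= 2 * 8
= 16

16


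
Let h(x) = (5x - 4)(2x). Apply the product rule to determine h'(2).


Let u(x) = 5x - 4 and v(x) = 2x
u'(x) = 5
v'(x) = 2
Product rule: h'(x) = u'(x)*v(x) + u(x)*v'(x)
= 5 * (2x) + (5x - 4) * 2
At x = 2:
u(2) = 5 * 2 - 4 = 6
v(2) = 2 * 2 + 0 = 4
h'(2) = 5 * 4 + 6 * 2
= 20 + 12
= 32

32


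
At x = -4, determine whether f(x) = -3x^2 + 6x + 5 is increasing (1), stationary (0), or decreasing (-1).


Compute f'(x) to determine behavior:
f'(x) = -6x + 6
f'(-4) = -6 * (-4) + 6
= 24 + 6
= 30
Since f'(-4) > 0, the function is increasing (1)

1


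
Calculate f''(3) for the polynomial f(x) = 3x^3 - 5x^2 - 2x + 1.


First derivative:
f'(x) = 9x^2 - 10x - 2
Second derivative:
f''(x) = 18x - 10
Substitute x = 3:
f''(3) = 18 * 3 - 10
= 54 - 10
= 44

44


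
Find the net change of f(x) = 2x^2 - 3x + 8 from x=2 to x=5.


Net change = f(b) - f(a)
f(x) = 2x^2 - 3x + 8
Compute f(5):
f(5) = 2 * 5^2 - 3 * 5 + 8
= 50 - 15 + 8
= 43
Compute f(2):
f(2) = 2 * 2^2 - 3 * 2 + 8
= 8 - 6 + 8
= 10
Net change = 43 - 10 = 33

33


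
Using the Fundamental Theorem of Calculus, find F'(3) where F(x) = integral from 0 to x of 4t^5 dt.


By the Fundamental Theorem of Calculus (Part 1):
If F(x) = integral from 0 to x of f(t) dt, then F'(x) = f(x)
Here f(t) = 4t^5
So F'(x) = 4x^5
Evaluate at x = 3:
F'(3) = 4 * 3^5
= 4 * 243
= 972

972


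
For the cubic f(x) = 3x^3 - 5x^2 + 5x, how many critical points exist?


Find where f'(x) = 0:
f(x) = 3x^3 - 5x^2 + 5x
f'(x) = 9x^2 - 10x + 5
This is a quadratic in x. Use the discriminant to count real roots.
Discriminant = (-10)^2 - 4 * 9 * 5
= 100 - 180
= -80
Since discriminant < 0, f'(x) = 0 has no real solutions.
Number of critical points: 0

0


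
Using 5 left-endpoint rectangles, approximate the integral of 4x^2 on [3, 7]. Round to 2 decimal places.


Left Riemann sum uses left endpoints of each subinterval.
Interval: [3, 7], n = 5
dx = (7 - 3) / 5 = 4/5
Left endpoints: [3, 19/5, 23/5, 27/5, 31/5]
f values: [36, 1444/25, 2116/25, 2916/25, 3844/25]
Sum = dx * (sum of f values)
= 4/5 * 2244/5
= 8976/25 = 359.04

359.04


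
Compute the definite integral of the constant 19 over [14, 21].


The integral of a constant k over [a, b] equals k * (b - a).
integral from 14 to 21 of 19 dx
= 19 * (21 - 14)
= 19 * 7
= 133

133


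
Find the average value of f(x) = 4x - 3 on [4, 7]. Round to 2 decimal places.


Average value = 1/(b-a) * integral from a to b of f(x) dx
First compute the integral of 4x - 3:
F(x) = 2x^2 - 3x
F(7) = 2 * 49 - 3 * 7 = 77
F(4) = 2 * 16 - 3 * 4 = 20
Integral = 77 - 20 = 57
Average = 57 / (7 - 4) = 57 / 3
= 19 = 19.00

19.00


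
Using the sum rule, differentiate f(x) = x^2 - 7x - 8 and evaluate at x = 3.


Differentiate term by term using power and sum rules:
f(x) = x^2 - 7x - 8
f'(x) = 2x - 7
Substitute x = 3:
f'(3) = 2 * 3 - 7
= 6 - 7
= -1

-1


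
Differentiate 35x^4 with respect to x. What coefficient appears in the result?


We apply the power rule: d/dx [ax^n] = a*n * x^(n-1)
d/dx [35x^4]
= 35 * 4 * x^(4-1)
= 140x^3
The coefficient is 140

140


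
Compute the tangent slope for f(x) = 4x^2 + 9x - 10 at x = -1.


The slope of the tangent line equals f'(x) at the point.
f(x) = 4x^2 + 9x - 10
f'(x) = 8x + 9
At x = -1:
f'(-1) = 8 * (-1) + 9
= -8 + 9
= 1

1


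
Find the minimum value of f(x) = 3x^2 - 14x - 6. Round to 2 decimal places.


For a quadratic f(x) = ax^2 + bx + c with a > 0, the minimum is at the vertex.
Vertex x-coordinate: x = -b/(2a)
x = -(-14) / (2 * 3)
x = 14/6 = 7/3
Substitute back to find the minimum value:
f(7/3) = 3 * (7/3)^2 - 14 * (7/3) - 6
= 49/3 - 98/3 - 6
= -67/3 ≈ -22.33

-22.33


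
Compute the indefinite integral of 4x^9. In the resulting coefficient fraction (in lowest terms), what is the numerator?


Apply the power rule for integration:
integral of ax^n dx = a/(n+1) * x^(n+1) + C
integral of 4x^9 dx
= 4/10 * x^10 + C
= 2/5 * x^10 + C
The coefficient in lowest terms is 2/5, and its numerator is 2

2


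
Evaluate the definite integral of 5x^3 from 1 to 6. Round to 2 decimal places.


Find the antiderivative of 5x^3:
F(x) = 5/4 * x^4
Apply the Fundamental Theorem of Calculus:
F(6) - F(1)
= 5/4 * 6^4 - 5/4 * 1^4
= 5/4 * (1296 - 1)
= 5/4 * 1295
= 6475/4 = 1618.75

1618.75


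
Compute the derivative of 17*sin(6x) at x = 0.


Apply the chain rule to differentiate 17*sin(6x):
d/dx [17*sin(6x)]
= 17 * cos(6x) * d/dx(6x)
= 17 * 6 * cos(6x)
= 102 * cos(6x)
Evaluate at x = 0:
= 102 * cos(0)
= 102 * 1
= 102

102


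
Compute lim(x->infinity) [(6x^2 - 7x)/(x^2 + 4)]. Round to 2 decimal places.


For limits at infinity with equal-degree polynomials,
we compare leading coefficients.
Numerator leading term: 6x^2
Denominator leading term: x^2
Divide both by x^2:
lim = (6 - 7/x) / (1 + 4/x^2)
As x -> infinity, the 1/x and 1/x^2 terms vanish:
= 6/1 = 6 = 6.00

6.00


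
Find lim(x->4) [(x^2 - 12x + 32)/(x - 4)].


Direct substitution gives 0/0, so we factor the numerator.
Factor: (x^2 - 12x + 32) = (x - 4)(x - 8)
Cancel the common factor (x - 4):
(x^2 - 12x + 32)/(x - 4) = (x - 8)
Now substitute x = 4:
= (4) - (8) = -4

-4


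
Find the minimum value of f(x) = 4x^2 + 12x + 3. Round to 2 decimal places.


For a quadratic f(x) = ax^2 + bx + c with a > 0, the minimum is at the vertex.
Vertex x-coordinate: x = -b/(2a)
x = -(12) / (2 * 4)
x = -12/8 = -3/2
Substitute back to find the minimum value:
f(-3/2) = 4 * (-3/2)^2 + 12 * (-3/2) + 3
= 9 - 18 + 3
= -6 = -6.00

-6.00


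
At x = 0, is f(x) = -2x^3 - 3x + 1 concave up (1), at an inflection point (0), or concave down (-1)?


Concavity is determined by the sign of f''(x).
f(x) = -2x^3 - 3x + 1
f'(x) = -6x^2 - 3
f''(x) = -12x
f''(0) = -12 * 0 + 0
= 0 + 0
= 0
f''(0) = 0, and f''(x) is linear with nonzero slope -12, so f'' changes sign at x = 0. Hence the function is at an inflection point (0)

0
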